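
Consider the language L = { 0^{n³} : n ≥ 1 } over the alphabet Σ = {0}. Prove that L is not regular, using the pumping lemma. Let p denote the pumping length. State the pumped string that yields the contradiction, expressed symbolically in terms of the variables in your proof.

0^{p³+k}

Toward a contradiction, assume L is regular with pumping length p.
Take w = 0^{p³} ∈ L with |w| = p³ ≥ p.
By the pumping lemma, w = xyz with |xy| ≤ p and |y| ≥ 1.
Then y = 0^k for some k with 1 ≤ k ≤ p.
Pump with i = 2: xy^2z = 0^{p³+k}. Since 1 ≤ k ≤ p, p³ < p³+k ≤ p³+p < p³+3p²+3p+1 = (p+1)³, so p³+k is not a perfect cube. So xy^2z ∉ L.
This contradicts the pumping lemma, so L is not regular.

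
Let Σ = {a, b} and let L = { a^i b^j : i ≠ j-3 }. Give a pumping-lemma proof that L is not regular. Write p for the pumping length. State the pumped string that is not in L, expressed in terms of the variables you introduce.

Suppose for contradiction that L is regular, and let p be the pumping length.
Choose w = a^p b^{p+p!+3}. Since p ≠ (p+p!+3)-3 = p+p!, w ∈ L; and |w| ≥ p.
The pumping lemma gives a decomposition w = xyz where |xy| ≤ p and |y| ≥ 1.
Since the first p symbols of w are all a's and |xy| ≤ p, y lies entirely in the leading a-block: y = a^k for some k with 1 ≤ k ≤ p.
Since 1 ≤ k ≤ p, k divides p!; set t = 1 + p!/k. Then xy^t z has p + (p!/k)·k = p + p! copies of a. Now the a-count is p+p! and (b-count)-3 = (p+p!+3)-3 = p+p!, so i ≠ j-3 fails. So xy^t z = a^{p+p!} b^{p+p!+3} ∉ L.
Contradiction. Therefore L is not regular.

a^{p+p!} b^{p+p!+3}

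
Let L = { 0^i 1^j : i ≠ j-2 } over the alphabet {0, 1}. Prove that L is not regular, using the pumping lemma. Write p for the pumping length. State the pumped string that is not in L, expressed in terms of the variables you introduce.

0^{p+p!} 1^{p+p!+2}

Toward a contradiction, assume L is regular with pumping length p.
Choose w = 0^p 1^{p+p!+2}. Since p ≠ (p+p!+2)-2 = p+p!, w ∈ L; and |w| ≥ p.
The pumping lemma gives a decomposition w = xyz where |xy| ≤ p and |y| ≥ 1.
Since the first p symbols of w are all 0's and |xy| ≤ p, y lies entirely in the leading 0-block: y = 0^k for some k with 1 ≤ k ≤ p.
Since 1 ≤ k ≤ p, k divides p!; set t = 1 + p!/k. Then xy^t z has p + (p!/k)·k = p + p! copies of 0. Now the 0-count is p+p! and (1-count)-2 = (p+p!+2)-2 = p+p!, so i ≠ j-2 fails. So xy^t z = 0^{p+p!} 1^{p+p!+2} ∉ L.
This is a contradiction; hence L is not regular.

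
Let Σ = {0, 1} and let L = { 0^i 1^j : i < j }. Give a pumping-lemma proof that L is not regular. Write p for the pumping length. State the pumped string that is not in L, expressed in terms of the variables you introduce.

Toward a contradiction, assume L is regular with pumping length p.
Choose w = 0^p 1^{p+1} ∈ L, with |w| = 2p+1 ≥ p.
By the pumping lemma, w = xyz with |xy| ≤ p and y is nonempty.
Because |xy| ≤ p and w begins with p copies of 0, we have y = 0^k with 1 ≤ k ≤ p.
Consider xy^2z = 0^{p+k} 1^{p+1}. Since k ≥ 1, the 0-count p+k is at least p+1, so i < j fails; thus xy^2z ∉ L.
This contradicts the pumping lemma, so L is not regular.

0^{p+k} 1^{p+1}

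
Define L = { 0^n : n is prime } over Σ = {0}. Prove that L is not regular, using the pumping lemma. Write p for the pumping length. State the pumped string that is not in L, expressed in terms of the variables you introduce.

Assume L is regular; let p be its pumping constant.
Let q be a prime with q ≥ p+2 (infinitely many primes exist), and take w = 0^q ∈ L with |w| = q ≥ p.
Write w = xyz as guaranteed by the lemma, with |xy| ≤ p and |y| ≥ 1.
Then y = 0^k for some k with 1 ≤ k ≤ p.
Since 1 ≤ k ≤ p, |xz| = q-k. Pump with i = q+1: |xy^{q+1}z| = (q-k)+(q+1)k = q+qk = q(1+k), which is composite (both factors ≥ 2). So xy^{q+1}z = 0^{q(1+k)} ∉ L.
This contradicts the pumping lemma, so L is not regular.

0^{q(1+k)}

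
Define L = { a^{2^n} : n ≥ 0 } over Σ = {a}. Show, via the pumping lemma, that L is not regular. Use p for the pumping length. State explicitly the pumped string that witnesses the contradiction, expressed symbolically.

Toward a contradiction, assume L is regular with pumping length p.
Take w = a^{2^p} ∈ L with |w| = 2^p ≥ p.
The pumping lemma gives a decomposition w = xyz where |xy| ≤ p and |y| ≥ 1.
Then y = a^k for some k with 1 ≤ k ≤ p.
Pump with i = 2: xy^2z = a^{2^p+k}. Since 1 ≤ k ≤ p < 2^p, we have 2^p < 2^p+k < 2^{p+1}, so 2^p+k is not a power of 2. So xy^2z ∉ L.
This contradicts the pumping lemma, so L is not regular.

a^{2^p+k}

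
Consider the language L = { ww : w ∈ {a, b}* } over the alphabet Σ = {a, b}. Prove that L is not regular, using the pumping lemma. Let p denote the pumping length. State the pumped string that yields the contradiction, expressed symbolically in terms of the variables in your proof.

Assume L is regular. Let p be the pumping length given by the pumping lemma.
Take w = a^p b^p a^p b^p = uu where u = a^pb^p; then w ∈ L and |w| = 4p ≥ p.
The pumping lemma gives a decomposition w = xyz where |xy| ≤ p and y is nonempty.
Because |xy| ≤ p and w begins with p copies of a, we have y = a^k with 1 ≤ k ≤ p.
Pump with i = 2: xy^2z = a^{p+k} b^p a^p b^p, of length 4p+k. Suppose this equals vv. The string starts with a and ends with b, so v does too; thus the boundary between the two copies of v is a b→a transition. There is exactly one such transition, at position 2p+k, so |v| = 2p+k and |vv| = 4p+2k ≠ 4p+k since k ≥ 1. So xy^2z ∉ L.
Contradiction. Therefore L is not regular.

a^{p+k} b^p a^p b^p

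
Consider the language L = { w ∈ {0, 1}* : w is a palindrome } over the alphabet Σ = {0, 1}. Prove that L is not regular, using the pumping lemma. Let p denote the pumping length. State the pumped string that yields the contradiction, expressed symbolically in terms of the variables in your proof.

Toward a contradiction, assume L is regular with pumping length p.
Take w = 0^p 1 0^p, a palindrome of length 2p+1 ≥ p.
Write w = xyz as guaranteed by the lemma, with |xy| ≤ p and |y| ≥ 1.
Because |xy| ≤ p and w begins with p copies of 0, we have y = 0^k with 1 ≤ k ≤ p.
Pump with i = 2: xy^2z = 0^{p+k} 1 0^p. Its reverse is 0^p 1 0^{p+k}, which differs from xy^2z since k ≥ 1. So xy^2z is not a palindrome and xy^2z ∉ L.
This contradicts the pumping lemma, so L is not regular.

0^{p+k} 1 0^p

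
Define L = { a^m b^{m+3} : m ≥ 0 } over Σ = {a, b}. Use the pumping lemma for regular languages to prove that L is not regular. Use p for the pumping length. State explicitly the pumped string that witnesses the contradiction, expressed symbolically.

a^{p+k} b^{p+3}

Assume L is regular; let p be its pumping constant.
Let w = a^p b^{p+3} ∈ L; note |w| = 2p+3 ≥ p.
Write w = xyz as guaranteed by the lemma, with |xy| ≤ p and |y| > 0.
Since the first p symbols of w are all a's and |xy| ≤ p, y lies entirely in the leading a-block: y = a^k for some k with 1 ≤ k ≤ p.
Pump with i = 2: xy^2z = a^{p+k} b^{p+3}. For this to lie in L we would need p+3 = (p+k)+3, which forces k = 0. But k ≥ 1, so xy^2z ∉ L.
This contradicts the pumping lemma, so L is not regular.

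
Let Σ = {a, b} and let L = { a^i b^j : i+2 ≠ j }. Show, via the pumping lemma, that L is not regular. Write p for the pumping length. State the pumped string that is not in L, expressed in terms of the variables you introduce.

a^{p+p!} b^{p+p!+2}

Toward a contradiction, assume L is regular with pumping length p.
Choose w = a^p b^{p+p!+2}. Since p ≠ (p+p!+2)-2 = p+p!, w ∈ L; and |w| ≥ p.
The pumping lemma gives a decomposition w = xyz where |xy| ≤ p and y is nonempty.
Since the first p symbols of w are all a's and |xy| ≤ p, y lies entirely in the leading a-block: y = a^k for some k with 1 ≤ k ≤ p.
Since 1 ≤ k ≤ p, k divides p!; set t = 1 + p!/k. Then xy^t z has p + (p!/k)·k = p + p! copies of a. Now the a-count is p+p! and (b-count)-2 = (p+p!+2)-2 = p+p!, so i+2 ≠ j fails. So xy^t z = a^{p+p!} b^{p+p!+2} ∉ L.
This contradicts the pumping lemma, so L is not regular.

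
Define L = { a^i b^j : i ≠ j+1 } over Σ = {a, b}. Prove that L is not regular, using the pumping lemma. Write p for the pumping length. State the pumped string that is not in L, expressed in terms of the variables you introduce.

a^{p+p!} b^{p+p!-1}

Assume L is regular. Let p be the pumping length given by the pumping lemma.
Choose w = a^p b^{p+p!-1}. Since p ≠ (p+p!-1)+1 = p+p!, w ∈ L; and |w| ≥ p.
By the pumping lemma, w = xyz with |xy| ≤ p and |y| > 0.
Since the first p symbols of w are all a's and |xy| ≤ p, y lies entirely in the leading a-block: y = a^k for some k with 1 ≤ k ≤ p.
Since 1 ≤ k ≤ p, k divides p!; set t = 1 + p!/k. Then xy^t z has p + (p!/k)·k = p + p! copies of a. Now the a-count is p+p! and (b-count)+1 = (p+p!-1)+1 = p+p!, so i ≠ j+1 fails. So xy^t z = a^{p+p!} b^{p+p!-1} ∉ L.
This contradicts the pumping lemma, so L is not regular.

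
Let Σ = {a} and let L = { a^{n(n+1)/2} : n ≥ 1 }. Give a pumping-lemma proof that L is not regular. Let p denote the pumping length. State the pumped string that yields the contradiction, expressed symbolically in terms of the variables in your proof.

a^{p(p+1)/2+k}

Suppose for contradiction that L is regular, and let p be the pumping length.
Take w = a^{p(p+1)/2} ∈ L with |w| = p(p+1)/2 ≥ p.
By the pumping lemma, w = xyz with |xy| ≤ p and y is nonempty.
Then y = a^k for some k with 1 ≤ k ≤ p.
Pump with i = 2: xy^2z = a^{p(p+1)/2+k}. Since 1 ≤ k ≤ p, p(p+1)/2 < p(p+1)/2+k ≤ p(p+1)/2+p < (p+1)(p+2)/2, so p(p+1)/2+k is strictly between consecutive triangular numbers. So xy^2z ∉ L.
Contradiction. Therefore L is not regular.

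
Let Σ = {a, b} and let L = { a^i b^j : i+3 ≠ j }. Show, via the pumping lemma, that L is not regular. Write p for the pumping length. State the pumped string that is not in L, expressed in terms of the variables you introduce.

Assume L is regular. Let p be the pumping length given by the pumping lemma.
Choose w = a^p b^{p+p!+3}. Since p ≠ (p+p!+3)-3 = p+p!, w ∈ L; and |w| ≥ p.
The pumping lemma gives a decomposition w = xyz where |xy| ≤ p and |y| > 0.
The first p characters of w are a's, so xy (and hence y) consists only of a's. Write y = a^k, 1 ≤ k ≤ p.
Since 1 ≤ k ≤ p, k divides p!; set t = 1 + p!/k. Then xy^t z has p + (p!/k)·k = p + p! copies of a. Now the a-count is p+p! and (b-count)-3 = (p+p!+3)-3 = p+p!, so i+3 ≠ j fails. So xy^t z = a^{p+p!} b^{p+p!+3} ∉ L.
This is a contradiction; hence L is not regular.

a^{p+p!} b^{p+p!+3}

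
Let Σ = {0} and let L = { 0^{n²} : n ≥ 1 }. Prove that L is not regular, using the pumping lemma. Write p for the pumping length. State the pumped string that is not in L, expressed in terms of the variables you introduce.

0^{p²+k}

Assume L is regular; let p be its pumping constant.
Take w = 0^{p²} ∈ L with |w| = p² ≥ p.
The pumping lemma gives a decomposition w = xyz where |xy| ≤ p and y is nonempty.
Then y = 0^k for some k with 1 ≤ k ≤ p.
Pump with i = 2: xy^2z = 0^{p²+k}. Since 1 ≤ k ≤ p, p² < p²+k ≤ p²+p < (p+1)², so p²+k lies strictly between consecutive squares and is not a perfect square. So xy^2z ∉ L.
Contradiction. Therefore L is not regular.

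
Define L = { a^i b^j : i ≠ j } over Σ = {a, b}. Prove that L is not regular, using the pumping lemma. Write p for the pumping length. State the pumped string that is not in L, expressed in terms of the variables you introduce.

a^{p+p!} b^{p+p!}

Toward a contradiction, assume L is regular with pumping length p.
Choose w = a^p b^{p+p!}. Since p ≠ p+p!, w ∈ L; and |w| ≥ p.
Write w = xyz as guaranteed by the lemma, with |xy| ≤ p and y is nonempty.
The first p characters of w are a's, so xy (and hence y) consists only of a's. Write y = a^k, 1 ≤ k ≤ p.
Since 1 ≤ k ≤ p, k divides p!; set t = 1 + p!/k. Then xy^t z has p + (p!/k)·k = p + p! copies of a. Now the a-count equals the b-count, so i ≠ j fails. So xy^t z = a^{p+p!} b^{p+p!} ∉ L.
Contradiction. Therefore L is not regular.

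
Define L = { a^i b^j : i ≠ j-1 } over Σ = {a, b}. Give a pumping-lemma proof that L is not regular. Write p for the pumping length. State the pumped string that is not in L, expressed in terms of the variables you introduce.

a^{p+p!} b^{p+p!+1}

Suppose for contradiction that L is regular, and let p be the pumping length.
Choose w = a^p b^{p+p!+1}. Since p ≠ (p+p!+1)-1 = p+p!, w ∈ L; and |w| ≥ p.
The pumping lemma gives a decomposition w = xyz where |xy| ≤ p and y is nonempty.
Because |xy| ≤ p and w begins with p copies of a, we have y = a^k with 1 ≤ k ≤ p.
Since 1 ≤ k ≤ p, k divides p!; set t = 1 + p!/k. Then xy^t z has p + (p!/k)·k = p + p! copies of a. Now the a-count is p+p! and (b-count)-1 = (p+p!+1)-1 = p+p!, so i ≠ j-1 fails. So xy^t z = a^{p+p!} b^{p+p!+1} ∉ L.
This is a contradiction; hence L is not regular.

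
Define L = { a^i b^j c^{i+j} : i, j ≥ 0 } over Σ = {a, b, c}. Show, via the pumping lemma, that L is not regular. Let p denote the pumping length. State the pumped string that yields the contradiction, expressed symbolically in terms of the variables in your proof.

a^{p+k} b^p c^{2p}

Toward a contradiction, assume L is regular with pumping length p.
Take w = a^p b^p c^{2p} ∈ L (with i=j=p, i+j=2p), |w| = 4p ≥ p.
The pumping lemma gives a decomposition w = xyz where |xy| ≤ p and |y| > 0.
Since the first p symbols of w are all a's and |xy| ≤ p, y lies entirely in the leading a-block: y = a^k for some k with 1 ≤ k ≤ p.
Consider xy^2z = a^{p+k} b^p c^{2p}. Now the a- and b-counts sum to 2p+k, but the c-count is 2p ≠ 2p+k. So xy^2z ∉ L.
Contradiction. Therefore L is not regular.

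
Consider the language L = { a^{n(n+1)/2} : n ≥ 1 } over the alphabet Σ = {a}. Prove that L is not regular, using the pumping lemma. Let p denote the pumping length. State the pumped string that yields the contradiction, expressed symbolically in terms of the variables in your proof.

a^{p(p+1)/2+k}

Assume L is regular. Let p be the pumping length given by the pumping lemma.
Take w = a^{p(p+1)/2} ∈ L with |w| = p(p+1)/2 ≥ p.
The pumping lemma gives a decomposition w = xyz where |xy| ≤ p and |y| > 0.
Then y = a^k for some k with 1 ≤ k ≤ p.
Pump with i = 2: xy^2z = a^{p(p+1)/2+k}. Since 1 ≤ k ≤ p, p(p+1)/2 < p(p+1)/2+k ≤ p(p+1)/2+p < (p+1)(p+2)/2, so p(p+1)/2+k is strictly between consecutive triangular numbers. So xy^2z ∉ L.
This is a contradiction; hence L is not regular.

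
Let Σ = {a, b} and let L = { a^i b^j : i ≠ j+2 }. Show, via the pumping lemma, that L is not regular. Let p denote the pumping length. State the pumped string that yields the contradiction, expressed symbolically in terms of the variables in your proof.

Toward a contradiction, assume L is regular with pumping length p.
Choose w = a^p b^{p+p!-2}. Since p ≠ (p+p!-2)+2 = p+p!, w ∈ L; and |w| ≥ p.
Write w = xyz as guaranteed by the lemma, with |xy| ≤ p and |y| ≥ 1.
Since the first p symbols of w are all a's and |xy| ≤ p, y lies entirely in the leading a-block: y = a^k for some k with 1 ≤ k ≤ p.
Since 1 ≤ k ≤ p, k divides p!; set t = 1 + p!/k. Then xy^t z has p + (p!/k)·k = p + p! copies of a. Now the a-count is p+p! and (b-count)+2 = (p+p!-2)+2 = p+p!, so i ≠ j+2 fails. So xy^t z = a^{p+p!} b^{p+p!-2} ∉ L.
This is a contradiction; hence L is not regular.

a^{p+p!} b^{p+p!-2}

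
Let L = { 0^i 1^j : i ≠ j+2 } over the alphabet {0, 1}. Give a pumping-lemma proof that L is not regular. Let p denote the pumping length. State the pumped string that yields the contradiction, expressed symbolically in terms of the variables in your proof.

0^{p+p!} 1^{p+p!-2}

Suppose for contradiction that L is regular, and let p be the pumping length.
Choose w = 0^p 1^{p+p!-2}. Since p ≠ (p+p!-2)+2 = p+p!, w ∈ L; and |w| ≥ p.
Write w = xyz as guaranteed by the lemma, with |xy| ≤ p and y is nonempty.
Since the first p symbols of w are all 0's and |xy| ≤ p, y lies entirely in the leading 0-block: y = 0^k for some k with 1 ≤ k ≤ p.
Since 1 ≤ k ≤ p, k divides p!; set t = 1 + p!/k. Then xy^t z has p + (p!/k)·k = p + p! copies of 0. Now the 0-count is p+p! and (1-count)+2 = (p+p!-2)+2 = p+p!, so i ≠ j+2 fails. So xy^t z = 0^{p+p!} 1^{p+p!-2} ∉ L.
Contradiction. Therefore L is not regular.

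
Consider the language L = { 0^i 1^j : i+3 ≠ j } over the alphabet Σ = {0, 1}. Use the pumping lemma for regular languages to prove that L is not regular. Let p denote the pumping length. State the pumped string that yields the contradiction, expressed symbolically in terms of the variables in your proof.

0^{p+p!} 1^{p+p!+3}

Assume L is regular. Let p be the pumping length given by the pumping lemma.
Choose w = 0^p 1^{p+p!+3}. Since p ≠ (p+p!+3)-3 = p+p!, w ∈ L; and |w| ≥ p.
The pumping lemma gives a decomposition w = xyz where |xy| ≤ p and y is nonempty.
The first p characters of w are 0's, so xy (and hence y) consists only of 0's. Write y = 0^k, 1 ≤ k ≤ p.
Since 1 ≤ k ≤ p, k divides p!; set t = 1 + p!/k. Then xy^t z has p + (p!/k)·k = p + p! copies of 0. Now the 0-count is p+p! and (1-count)-3 = (p+p!+3)-3 = p+p!, so i+3 ≠ j fails. So xy^t z = 0^{p+p!} 1^{p+p!+3} ∉ L.
This is a contradiction; hence L is not regular.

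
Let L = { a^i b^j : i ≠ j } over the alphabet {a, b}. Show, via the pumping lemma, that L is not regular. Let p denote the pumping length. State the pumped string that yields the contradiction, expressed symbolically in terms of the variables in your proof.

a^{p+p!} b^{p+p!}

Assume L is regular; let p be its pumping constant.
Choose w = a^p b^{p+p!}. Since p ≠ p+p!, w ∈ L; and |w| ≥ p.
Write w = xyz as guaranteed by the lemma, with |xy| ≤ p and |y| > 0.
Because |xy| ≤ p and w begins with p copies of a, we have y = a^k with 1 ≤ k ≤ p.
Since 1 ≤ k ≤ p, k divides p!; set t = 1 + p!/k. Then xy^t z has p + (p!/k)·k = p + p! copies of a. Now the a-count equals the b-count, so i ≠ j fails. So xy^t z = a^{p+p!} b^{p+p!} ∉ L.
Contradiction. Therefore L is not regular.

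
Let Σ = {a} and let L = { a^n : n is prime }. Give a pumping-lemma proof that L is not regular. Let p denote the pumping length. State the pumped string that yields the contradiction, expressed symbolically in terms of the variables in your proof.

a^{q(1+k)}

Assume L is regular. Let p be the pumping length given by the pumping lemma.
Let q be a prime with q ≥ p+2 (infinitely many primes exist), and take w = a^q ∈ L with |w| = q ≥ p.
By the pumping lemma, w = xyz with |xy| ≤ p and |y| > 0.
Then y = a^k for some k with 1 ≤ k ≤ p.
Since 1 ≤ k ≤ p, |xz| = q-k. Pump with i = q+1: |xy^{q+1}z| = (q-k)+(q+1)k = q+qk = q(1+k), which is composite (both factors ≥ 2). So xy^{q+1}z = a^{q(1+k)} ∉ L.
This is a contradiction; hence L is not regular.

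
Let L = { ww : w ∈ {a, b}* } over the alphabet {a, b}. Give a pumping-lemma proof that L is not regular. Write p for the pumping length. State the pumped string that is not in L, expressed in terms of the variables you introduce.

a^{p+k} b^p a^p b^p

Toward a contradiction, assume L is regular with pumping length p.
Take w = a^p b^p a^p b^p = uu where u = a^pb^p; then w ∈ L and |w| = 4p ≥ p.
By the pumping lemma, w = xyz with |xy| ≤ p and |y| > 0.
The first p characters of w are a's, so xy (and hence y) consists only of a's. Write y = a^k, 1 ≤ k ≤ p.
Pump with i = 2: xy^2z = a^{p+k} b^p a^p b^p, of length 4p+k. Suppose this equals vv. The string starts with a and ends with b, so v does too; thus the boundary between the two copies of v is a b→a transition. There is exactly one such transition, at position 2p+k, so |v| = 2p+k and |vv| = 4p+2k ≠ 4p+k since k ≥ 1. So xy^2z ∉ L.
This contradicts the pumping lemma, so L is not regular.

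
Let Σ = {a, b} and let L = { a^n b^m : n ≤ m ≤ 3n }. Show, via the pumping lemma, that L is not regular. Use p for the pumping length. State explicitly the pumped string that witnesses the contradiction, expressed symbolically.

a^{p+k} b^p

Toward a contradiction, assume L is regular with pumping length p.
Take w = a^p b^p ∈ L (since p ≤ p ≤ 3p), with |w| = 2p ≥ p.
By the pumping lemma, w = xyz with |xy| ≤ p and |y| ≥ 1.
Since the first p symbols of w are all a's and |xy| ≤ p, y lies entirely in the leading a-block: y = a^k for some k with 1 ≤ k ≤ p.
Pump with i = 2: xy^2z = a^{p+k} b^p. Now n = p+k > p = m, so the condition n ≤ m fails. Thus xy^2z ∉ L.
Contradiction. Therefore L is not regular.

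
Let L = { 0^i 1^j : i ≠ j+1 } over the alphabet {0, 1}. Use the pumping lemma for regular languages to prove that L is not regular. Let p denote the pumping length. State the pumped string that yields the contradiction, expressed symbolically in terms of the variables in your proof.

Assume L is regular. Let p be the pumping length given by the pumping lemma.
Choose w = 0^p 1^{p+p!-1}. Since p ≠ (p+p!-1)+1 = p+p!, w ∈ L; and |w| ≥ p.
Write w = xyz as guaranteed by the lemma, with |xy| ≤ p and y is nonempty.
The first p characters of w are 0's, so xy (and hence y) consists only of 0's. Write y = 0^k, 1 ≤ k ≤ p.
Since 1 ≤ k ≤ p, k divides p!; set t = 1 + p!/k. Then xy^t z has p + (p!/k)·k = p + p! copies of 0. Now the 0-count is p+p! and (1-count)+1 = (p+p!-1)+1 = p+p!, so i ≠ j+1 fails. So xy^t z = 0^{p+p!} 1^{p+p!-1} ∉ L.
This contradicts the pumping lemma, so L is not regular.

0^{p+p!} 1^{p+p!-1}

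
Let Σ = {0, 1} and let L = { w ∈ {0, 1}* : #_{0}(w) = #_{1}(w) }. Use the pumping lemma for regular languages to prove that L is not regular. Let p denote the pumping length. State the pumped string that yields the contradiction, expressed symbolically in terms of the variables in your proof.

Toward a contradiction, assume L is regular with pumping length p.
Choose w = 0^p 1^p ∈ L with |w| = 2p ≥ p.
Write w = xyz as guaranteed by the lemma, with |xy| ≤ p and |y| ≥ 1.
The first p characters of w are 0's, so xy (and hence y) consists only of 0's. Write y = 0^k, 1 ≤ k ≤ p.
Pump with i = 2: xy^2z = 0^{p+k} 1^p has p+k occurrences of 0 but only p of 1. Since k ≥ 1 the counts differ, so xy^2z ∉ L.
Contradiction. Therefore L is not regular.

0^{p+k} 1^p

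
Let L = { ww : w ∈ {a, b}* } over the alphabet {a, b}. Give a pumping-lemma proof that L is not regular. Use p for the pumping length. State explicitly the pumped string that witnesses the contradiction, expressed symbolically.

Assume L is regular. Let p be the pumping length given by the pumping lemma.
Take w = a^p b^p a^p b^p = uu where u = a^pb^p; then w ∈ L and |w| = 4p ≥ p.
Write w = xyz as guaranteed by the lemma, with |xy| ≤ p and |y| > 0.
Since the first p symbols of w are all a's and |xy| ≤ p, y lies entirely in the leading a-block: y = a^k for some k with 1 ≤ k ≤ p.
Pump with i = 2: xy^2z = a^{p+k} b^p a^p b^p, of length 4p+k. Suppose this equals vv. The string starts with a and ends with b, so v does too; thus the boundary between the two copies of v is a b→a transition. There is exactly one such transition, at position 2p+k, so |v| = 2p+k and |vv| = 4p+2k ≠ 4p+k since k ≥ 1. So xy^2z ∉ L.
Contradiction. Therefore L is not regular.

a^{p+k} b^p a^p b^p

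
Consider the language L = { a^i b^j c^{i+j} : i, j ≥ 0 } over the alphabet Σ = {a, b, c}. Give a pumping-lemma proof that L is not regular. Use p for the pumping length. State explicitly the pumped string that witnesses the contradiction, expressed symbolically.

Assume L is regular. Let p be the pumping length given by the pumping lemma.
Take w = a^p b^p c^{2p} ∈ L (with i=j=p, i+j=2p), |w| = 4p ≥ p.
The pumping lemma gives a decomposition w = xyz where |xy| ≤ p and y is nonempty.
Since the first p symbols of w are all a's and |xy| ≤ p, y lies entirely in the leading a-block: y = a^k for some k with 1 ≤ k ≤ p.
Consider xy^2z = a^{p+k} b^p c^{2p}. Now the a- and b-counts sum to 2p+k, but the c-count is 2p ≠ 2p+k. So xy^2z ∉ L.
Contradiction. Therefore L is not regular.

a^{p+k} b^p c^{2p}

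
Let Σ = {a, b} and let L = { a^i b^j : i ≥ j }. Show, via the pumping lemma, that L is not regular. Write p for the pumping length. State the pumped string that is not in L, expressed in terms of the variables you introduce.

a^{p-k} b^p

Suppose for contradiction that L is regular, and let p be the pumping length.
Choose w = a^p b^p ∈ L, with |w| = 2p ≥ p.
Write w = xyz as guaranteed by the lemma, with |xy| ≤ p and |y| > 0.
The first p characters of w are a's, so xy (and hence y) consists only of a's. Write y = a^k, 1 ≤ k ≤ p.
Consider xy^0z = xz = a^{p-k} b^p. Since k ≥ 1, the a-count p-k is less than p, so i ≥ j fails; thus xz ∉ L.
This is a contradiction; hence L is not regular.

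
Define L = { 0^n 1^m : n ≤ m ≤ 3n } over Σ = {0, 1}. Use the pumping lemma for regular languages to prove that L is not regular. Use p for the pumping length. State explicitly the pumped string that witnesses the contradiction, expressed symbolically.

0^{p+k} 1^p

Assume L is regular. Let p be the pumping length given by the pumping lemma.
Take w = 0^p 1^p ∈ L (since p ≤ p ≤ 3p), with |w| = 2p ≥ p.
The pumping lemma gives a decomposition w = xyz where |xy| ≤ p and |y| > 0.
The first p characters of w are 0's, so xy (and hence y) consists only of 0's. Write y = 0^k, 1 ≤ k ≤ p.
Pump with i = 2: xy^2z = 0^{p+k} 1^p. Now n = p+k > p = m, so the condition n ≤ m fails. Thus xy^2z ∉ L.
Contradiction. Therefore L is not regular.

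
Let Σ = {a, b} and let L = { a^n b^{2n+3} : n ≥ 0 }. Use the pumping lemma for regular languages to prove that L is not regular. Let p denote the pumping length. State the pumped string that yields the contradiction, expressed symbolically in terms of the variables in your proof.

Assume L is regular; let p be its pumping constant.
Choose w = a^p b^{2p+3}, which is in L with |w| = 3p+3 ≥ p.
The pumping lemma gives a decomposition w = xyz where |xy| ≤ p and y is nonempty.
Because |xy| ≤ p and w begins with p copies of a, we have y = a^k with 1 ≤ k ≤ p.
Pump with i = 2: xy^2z = a^{p+k} b^{2p+3}. For this to lie in L we would need 2p+3 = 2(p+k)+3, which forces k = 0. But k ≥ 1, so xy^2z ∉ L.
This contradicts the pumping lemma, so L is not regular.

a^{p+k} b^{2p+3}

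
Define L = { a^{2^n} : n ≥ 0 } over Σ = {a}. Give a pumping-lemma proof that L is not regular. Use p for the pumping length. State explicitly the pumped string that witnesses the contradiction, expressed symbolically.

Toward a contradiction, assume L is regular with pumping length p.
Take w = a^{2^p} ∈ L with |w| = 2^p ≥ p.
Write w = xyz as guaranteed by the lemma, with |xy| ≤ p and y is nonempty.
Then y = a^k for some k with 1 ≤ k ≤ p.
Pump with i = 2: xy^2z = a^{2^p+k}. Since 1 ≤ k ≤ p < 2^p, we have 2^p < 2^p+k < 2^{p+1}, so 2^p+k is not a power of 2. So xy^2z ∉ L.
This is a contradiction; hence L is not regular.

a^{2^p+k}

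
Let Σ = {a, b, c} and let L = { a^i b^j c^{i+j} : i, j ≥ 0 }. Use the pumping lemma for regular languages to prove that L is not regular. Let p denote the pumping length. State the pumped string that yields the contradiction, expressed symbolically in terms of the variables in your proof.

a^{p+k} b^p c^{2p}

Assume L is regular. Let p be the pumping length given by the pumping lemma.
Take w = a^p b^p c^{2p} ∈ L (with i=j=p, i+j=2p), |w| = 4p ≥ p.
The pumping lemma gives a decomposition w = xyz where |xy| ≤ p and y is nonempty.
Because |xy| ≤ p and w begins with p copies of a, we have y = a^k with 1 ≤ k ≤ p.
Consider xy^2z = a^{p+k} b^p c^{2p}. Now the a- and b-counts sum to 2p+k, but the c-count is 2p ≠ 2p+k. So xy^2z ∉ L.
This is a contradiction; hence L is not regular.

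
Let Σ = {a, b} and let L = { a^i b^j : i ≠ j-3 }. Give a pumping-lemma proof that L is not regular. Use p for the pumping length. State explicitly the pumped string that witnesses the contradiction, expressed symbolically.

Assume L is regular. Let p be the pumping length given by the pumping lemma.
Choose w = a^p b^{p+p!+3}. Since p ≠ (p+p!+3)-3 = p+p!, w ∈ L; and |w| ≥ p.
Write w = xyz as guaranteed by the lemma, with |xy| ≤ p and y is nonempty.
Because |xy| ≤ p and w begins with p copies of a, we have y = a^k with 1 ≤ k ≤ p.
Since 1 ≤ k ≤ p, k divides p!; set t = 1 + p!/k. Then xy^t z has p + (p!/k)·k = p + p! copies of a. Now the a-count is p+p! and (b-count)-3 = (p+p!+3)-3 = p+p!, so i ≠ j-3 fails. So xy^t z = a^{p+p!} b^{p+p!+3} ∉ L.
This is a contradiction; hence L is not regular.

a^{p+p!} b^{p+p!+3}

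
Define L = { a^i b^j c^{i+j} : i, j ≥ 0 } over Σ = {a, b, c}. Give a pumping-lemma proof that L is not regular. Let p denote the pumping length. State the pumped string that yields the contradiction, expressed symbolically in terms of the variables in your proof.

Assume L is regular. Let p be the pumping length given by the pumping lemma.
Take w = a^p b^p c^{2p} ∈ L (with i=j=p, i+j=2p), |w| = 4p ≥ p.
By the pumping lemma, w = xyz with |xy| ≤ p and y is nonempty.
Since the first p symbols of w are all a's and |xy| ≤ p, y lies entirely in the leading a-block: y = a^k for some k with 1 ≤ k ≤ p.
Consider xy^2z = a^{p+k} b^p c^{2p}. Now the a- and b-counts sum to 2p+k, but the c-count is 2p ≠ 2p+k. So xy^2z ∉ L.
This contradicts the pumping lemma, so L is not regular.

a^{p+k} b^p c^{2p}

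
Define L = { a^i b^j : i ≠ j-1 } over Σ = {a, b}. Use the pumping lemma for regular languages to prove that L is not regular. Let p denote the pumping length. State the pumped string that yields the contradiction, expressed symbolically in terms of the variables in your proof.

a^{p+p!} b^{p+p!+1}

Toward a contradiction, assume L is regular with pumping length p.
Choose w = a^p b^{p+p!+1}. Since p ≠ (p+p!+1)-1 = p+p!, w ∈ L; and |w| ≥ p.
The pumping lemma gives a decomposition w = xyz where |xy| ≤ p and |y| ≥ 1.
Since the first p symbols of w are all a's and |xy| ≤ p, y lies entirely in the leading a-block: y = a^k for some k with 1 ≤ k ≤ p.
Since 1 ≤ k ≤ p, k divides p!; set t = 1 + p!/k. Then xy^t z has p + (p!/k)·k = p + p! copies of a. Now the a-count is p+p! and (b-count)-1 = (p+p!+1)-1 = p+p!, so i ≠ j-1 fails. So xy^t z = a^{p+p!} b^{p+p!+1} ∉ L.
This is a contradiction; hence L is not regular.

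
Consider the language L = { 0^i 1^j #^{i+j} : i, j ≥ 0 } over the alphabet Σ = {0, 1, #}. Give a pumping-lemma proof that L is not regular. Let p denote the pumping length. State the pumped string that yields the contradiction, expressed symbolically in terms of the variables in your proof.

Assume L is regular. Let p be the pumping length given by the pumping lemma.
Take w = 0^p 1^p #^{2p} ∈ L (with i=j=p, i+j=2p), |w| = 4p ≥ p.
By the pumping lemma, w = xyz with |xy| ≤ p and y is nonempty.
The first p characters of w are 0's, so xy (and hence y) consists only of 0's. Write y = 0^k, 1 ≤ k ≤ p.
Consider xy^2z = 0^{p+k} 1^p #^{2p}. Now the 0- and 1-counts sum to 2p+k, but the #-count is 2p ≠ 2p+k. So xy^2z ∉ L.
This is a contradiction; hence L is not regular.

0^{p+k} 1^p #^{2p}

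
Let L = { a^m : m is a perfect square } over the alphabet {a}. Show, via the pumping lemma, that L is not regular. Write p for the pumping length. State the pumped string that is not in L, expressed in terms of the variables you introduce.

Toward a contradiction, assume L is regular with pumping length p.
Take w = a^{p²} ∈ L with |w| = p² ≥ p.
Write w = xyz as guaranteed by the lemma, with |xy| ≤ p and |y| ≥ 1.
Then y = a^k for some k with 1 ≤ k ≤ p.
Pump with i = 2: xy^2z = a^{p²+k}. Since 1 ≤ k ≤ p, p² < p²+k ≤ p²+p < (p+1)², so p²+k lies strictly between consecutive squares and is not a perfect square. So xy^2z ∉ L.
Contradiction. Therefore L is not regular.

a^{p²+k}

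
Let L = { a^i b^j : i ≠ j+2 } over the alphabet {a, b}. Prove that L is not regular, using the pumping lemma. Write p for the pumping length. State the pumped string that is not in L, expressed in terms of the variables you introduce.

Suppose for contradiction that L is regular, and let p be the pumping length.
Choose w = a^p b^{p+p!-2}. Since p ≠ (p+p!-2)+2 = p+p!, w ∈ L; and |w| ≥ p.
Write w = xyz as guaranteed by the lemma, with |xy| ≤ p and |y| ≥ 1.
The first p characters of w are a's, so xy (and hence y) consists only of a's. Write y = a^k, 1 ≤ k ≤ p.
Since 1 ≤ k ≤ p, k divides p!; set t = 1 + p!/k. Then xy^t z has p + (p!/k)·k = p + p! copies of a. Now the a-count is p+p! and (b-count)+2 = (p+p!-2)+2 = p+p!, so i ≠ j+2 fails. So xy^t z = a^{p+p!} b^{p+p!-2} ∉ L.
This is a contradiction; hence L is not regular.

a^{p+p!} b^{p+p!-2}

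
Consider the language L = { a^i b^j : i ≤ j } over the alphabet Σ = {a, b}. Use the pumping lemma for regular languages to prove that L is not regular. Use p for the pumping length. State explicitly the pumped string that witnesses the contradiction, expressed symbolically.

Toward a contradiction, assume L is regular with pumping length p.
Choose w = a^p b^p ∈ L, with |w| = 2p ≥ p.
The pumping lemma gives a decomposition w = xyz where |xy| ≤ p and y is nonempty.
The first p characters of w are a's, so xy (and hence y) consists only of a's. Write y = a^k, 1 ≤ k ≤ p.
Consider xy^2z = a^{p+k} b^p. Since k ≥ 1, the a-count p+k exceeds the b-count p, so i ≤ j fails; thus xy^2z ∉ L.
This contradicts the pumping lemma, so L is not regular.

a^{p+k} b^p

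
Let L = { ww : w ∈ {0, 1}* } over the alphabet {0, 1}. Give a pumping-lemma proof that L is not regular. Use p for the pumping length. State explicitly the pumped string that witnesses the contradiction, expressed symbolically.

Toward a contradiction, assume L is regular with pumping length p.
Take w = 0^p 1^p 0^p 1^p = uu where u = 0^p1^p; then w ∈ L and |w| = 4p ≥ p.
By the pumping lemma, w = xyz with |xy| ≤ p and |y| ≥ 1.
Because |xy| ≤ p and w begins with p copies of 0, we have y = 0^k with 1 ≤ k ≤ p.
Pump with i = 2: xy^2z = 0^{p+k} 1^p 0^p 1^p, of length 4p+k. Suppose this equals vv. The string starts with 0 and ends with 1, so v does too; thus the boundary between the two copies of v is a 1→0 transition. There is exactly one such transition, at position 2p+k, so |v| = 2p+k and |vv| = 4p+2k ≠ 4p+k since k ≥ 1. So xy^2z ∉ L.
This is a contradiction; hence L is not regular.

0^{p+k} 1^p 0^p 1^p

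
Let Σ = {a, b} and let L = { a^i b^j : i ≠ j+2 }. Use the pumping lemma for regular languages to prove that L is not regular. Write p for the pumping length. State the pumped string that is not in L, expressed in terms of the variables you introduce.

Suppose for contradiction that L is regular, and let p be the pumping length.
Choose w = a^p b^{p+p!-2}. Since p ≠ (p+p!-2)+2 = p+p!, w ∈ L; and |w| ≥ p.
The pumping lemma gives a decomposition w = xyz where |xy| ≤ p and y is nonempty.
Because |xy| ≤ p and w begins with p copies of a, we have y = a^k with 1 ≤ k ≤ p.
Since 1 ≤ k ≤ p, k divides p!; set t = 1 + p!/k. Then xy^t z has p + (p!/k)·k = p + p! copies of a. Now the a-count is p+p! and (b-count)+2 = (p+p!-2)+2 = p+p!, so i ≠ j+2 fails. So xy^t z = a^{p+p!} b^{p+p!-2} ∉ L.
Contradiction. Therefore L is not regular.

a^{p+p!} b^{p+p!-2}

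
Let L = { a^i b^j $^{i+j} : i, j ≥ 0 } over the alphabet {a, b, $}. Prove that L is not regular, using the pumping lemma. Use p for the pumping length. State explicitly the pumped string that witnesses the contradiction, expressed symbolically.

Toward a contradiction, assume L is regular with pumping length p.
Take w = a^p b^p $^{2p} ∈ L (with i=j=p, i+j=2p), |w| = 4p ≥ p.
Write w = xyz as guaranteed by the lemma, with |xy| ≤ p and |y| ≥ 1.
Because |xy| ≤ p and w begins with p copies of a, we have y = a^k with 1 ≤ k ≤ p.
Consider xy^2z = a^{p+k} b^p $^{2p}. Now the a- and b-counts sum to 2p+k, but the $-count is 2p ≠ 2p+k. So xy^2z ∉ L.
Contradiction. Therefore L is not regular.

a^{p+k} b^p $^{2p}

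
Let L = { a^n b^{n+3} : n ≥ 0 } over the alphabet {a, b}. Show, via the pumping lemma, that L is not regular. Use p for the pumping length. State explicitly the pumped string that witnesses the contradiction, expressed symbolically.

Toward a contradiction, assume L is regular with pumping length p.
Take w = a^p b^{p+3}. Then w ∈ L and |w| = 2p+3 ≥ p.
By the pumping lemma, w = xyz with |xy| ≤ p and |y| ≥ 1.
Because |xy| ≤ p and w begins with p copies of a, we have y = a^k with 1 ≤ k ≤ p.
Pump with i = 2: xy^2z = a^{p+k} b^{p+3}. For this to lie in L we would need p+3 = (p+k)+3, which forces k = 0. But k ≥ 1, so xy^2z ∉ L.
Contradiction. Therefore L is not regular.

a^{p+k} b^{p+3}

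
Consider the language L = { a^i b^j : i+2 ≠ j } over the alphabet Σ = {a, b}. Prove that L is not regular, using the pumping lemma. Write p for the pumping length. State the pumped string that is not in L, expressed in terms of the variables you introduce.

Toward a contradiction, assume L is regular with pumping length p.
Choose w = a^p b^{p+p!+2}. Since p ≠ (p+p!+2)-2 = p+p!, w ∈ L; and |w| ≥ p.
The pumping lemma gives a decomposition w = xyz where |xy| ≤ p and y is nonempty.
The first p characters of w are a's, so xy (and hence y) consists only of a's. Write y = a^k, 1 ≤ k ≤ p.
Since 1 ≤ k ≤ p, k divides p!; set t = 1 + p!/k. Then xy^t z has p + (p!/k)·k = p + p! copies of a. Now the a-count is p+p! and (b-count)-2 = (p+p!+2)-2 = p+p!, so i+2 ≠ j fails. So xy^t z = a^{p+p!} b^{p+p!+2} ∉ L.
This is a contradiction; hence L is not regular.

a^{p+p!} b^{p+p!+2}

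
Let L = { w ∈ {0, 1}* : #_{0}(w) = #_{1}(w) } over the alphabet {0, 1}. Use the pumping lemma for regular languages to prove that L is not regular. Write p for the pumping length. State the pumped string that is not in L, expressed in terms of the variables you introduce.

Toward a contradiction, assume L is regular with pumping length p.
Choose w = 0^p 1^p ∈ L with |w| = 2p ≥ p.
Write w = xyz as guaranteed by the lemma, with |xy| ≤ p and |y| > 0.
The first p characters of w are 0's, so xy (and hence y) consists only of 0's. Write y = 0^k, 1 ≤ k ≤ p.
Pump with i = 2: xy^2z = 0^{p+k} 1^p has p+k occurrences of 0 but only p of 1. Since k ≥ 1 the counts differ, so xy^2z ∉ L.
This contradicts the pumping lemma, so L is not regular.

0^{p+k} 1^p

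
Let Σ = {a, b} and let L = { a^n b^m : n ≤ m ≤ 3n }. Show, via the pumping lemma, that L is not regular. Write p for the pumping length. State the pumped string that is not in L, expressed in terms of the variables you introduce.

Toward a contradiction, assume L is regular with pumping length p.
Take w = a^p b^p ∈ L (since p ≤ p ≤ 3p), with |w| = 2p ≥ p.
The pumping lemma gives a decomposition w = xyz where |xy| ≤ p and y is nonempty.
The first p characters of w are a's, so xy (and hence y) consists only of a's. Write y = a^k, 1 ≤ k ≤ p.
Pump with i = 2: xy^2z = a^{p+k} b^p. Now n = p+k > p = m, so the condition n ≤ m fails. Thus xy^2z ∉ L.
This contradicts the pumping lemma, so L is not regular.

a^{p+k} b^p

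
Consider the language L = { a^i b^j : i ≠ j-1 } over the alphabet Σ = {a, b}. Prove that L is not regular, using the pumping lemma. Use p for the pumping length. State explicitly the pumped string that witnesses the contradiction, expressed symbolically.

a^{p+p!} b^{p+p!+1}

Toward a contradiction, assume L is regular with pumping length p.
Choose w = a^p b^{p+p!+1}. Since p ≠ (p+p!+1)-1 = p+p!, w ∈ L; and |w| ≥ p.
Write w = xyz as guaranteed by the lemma, with |xy| ≤ p and |y| > 0.
The first p characters of w are a's, so xy (and hence y) consists only of a's. Write y = a^k, 1 ≤ k ≤ p.
Since 1 ≤ k ≤ p, k divides p!; set t = 1 + p!/k. Then xy^t z has p + (p!/k)·k = p + p! copies of a. Now the a-count is p+p! and (b-count)-1 = (p+p!+1)-1 = p+p!, so i ≠ j-1 fails. So xy^t z = a^{p+p!} b^{p+p!+1} ∉ L.
This is a contradiction; hence L is not regular.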